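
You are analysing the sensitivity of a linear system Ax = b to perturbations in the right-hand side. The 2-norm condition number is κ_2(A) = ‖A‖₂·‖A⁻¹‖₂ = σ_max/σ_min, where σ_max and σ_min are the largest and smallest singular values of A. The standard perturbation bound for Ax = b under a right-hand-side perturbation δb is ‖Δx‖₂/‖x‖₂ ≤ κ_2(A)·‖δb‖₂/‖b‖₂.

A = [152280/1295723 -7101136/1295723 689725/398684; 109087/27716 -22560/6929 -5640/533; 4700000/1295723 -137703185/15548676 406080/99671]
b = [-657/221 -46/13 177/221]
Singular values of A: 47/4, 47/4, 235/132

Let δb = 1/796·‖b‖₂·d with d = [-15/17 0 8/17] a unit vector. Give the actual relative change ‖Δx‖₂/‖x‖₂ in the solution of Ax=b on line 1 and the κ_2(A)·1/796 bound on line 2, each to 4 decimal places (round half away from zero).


0.0019
0.0083

largest singular value 47/4, smallest 235/132
condition number: (47/4) ÷ (235/132) = 6.6000
κ_2(A)·‖δb‖/‖b‖ = 0.0083
solve Ax = b  →  x = [1.4003 0.7679 0.6190]
‖b‖₂ = 4.6904 and ‖x‖₂ = 1.7128
δb = ε·‖b‖·d = [-0.0052 0.0000 0.0028]; solving A·Δx = δb gives ‖Δx‖ = 0.0033
relative error = 0.0019
so the bound overstates the realised error by a factor of ≈ 4.2908 (computed from the unrounded values)


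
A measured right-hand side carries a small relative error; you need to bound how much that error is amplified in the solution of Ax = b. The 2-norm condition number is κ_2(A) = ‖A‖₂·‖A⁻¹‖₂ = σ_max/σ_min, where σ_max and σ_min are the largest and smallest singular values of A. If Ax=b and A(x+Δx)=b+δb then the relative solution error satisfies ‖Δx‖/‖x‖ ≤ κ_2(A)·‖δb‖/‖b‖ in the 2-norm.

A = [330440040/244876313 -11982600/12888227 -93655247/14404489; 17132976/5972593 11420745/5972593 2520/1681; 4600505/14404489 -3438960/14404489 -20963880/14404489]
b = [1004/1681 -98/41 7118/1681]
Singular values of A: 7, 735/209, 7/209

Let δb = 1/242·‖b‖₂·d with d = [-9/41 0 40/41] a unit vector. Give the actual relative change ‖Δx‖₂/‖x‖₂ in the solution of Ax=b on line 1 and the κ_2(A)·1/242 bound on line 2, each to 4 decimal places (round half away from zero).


0.0051
0.8636

σ_max = 7, σ_min = 7/209
condition number: 7 ÷ (7/209) = 209.0000
κ_2(A)·‖δb‖/‖b‖ = 0.8636
solve Ax = b  →  x = [54.3586 -103.1309 25.9373]
‖b‖ = 4.8990, ‖x‖ = 119.4303
re-solving with b+δb shifts x by Δx of norm 0.6044
dividing the unrounded norms, ‖Δx‖/‖x‖ = 0.0051
tightness: 0.0051 against a bound of 0.8636 (unrounded ratio ≈ 0.0059)


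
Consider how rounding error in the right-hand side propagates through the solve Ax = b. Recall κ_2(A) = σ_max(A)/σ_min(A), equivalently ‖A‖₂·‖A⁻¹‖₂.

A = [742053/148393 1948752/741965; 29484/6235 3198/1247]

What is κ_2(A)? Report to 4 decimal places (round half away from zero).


150.5000

form AᵀA = [31006316601/654592225 3307152888/130918445; 3307152888/130918445 8820832644/654592225] with trace 27562041/453005 and determinant 9253764/56625625
λ_max, λ_min = (27562041/453005 ± √18988299001053369/5130338250625)/2 = 1521/25, 6084/2265025
κ_2(A) = √(λ_max/λ_min) = √((1521/25) / (6084/2265025)) = 150.5000


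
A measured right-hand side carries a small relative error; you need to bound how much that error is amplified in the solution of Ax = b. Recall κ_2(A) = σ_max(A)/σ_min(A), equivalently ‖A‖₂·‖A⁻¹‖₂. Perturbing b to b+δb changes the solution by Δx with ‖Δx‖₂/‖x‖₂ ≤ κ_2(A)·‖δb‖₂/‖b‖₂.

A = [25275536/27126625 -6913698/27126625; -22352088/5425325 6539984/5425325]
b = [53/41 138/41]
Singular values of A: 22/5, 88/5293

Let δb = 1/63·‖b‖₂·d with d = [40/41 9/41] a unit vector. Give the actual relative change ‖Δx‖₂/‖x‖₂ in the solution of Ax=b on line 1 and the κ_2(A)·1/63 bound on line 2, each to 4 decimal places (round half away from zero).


0.0286
4.2008

σ_max = 22/5, σ_min = 88/5293
κ = σ_max/σ_min = (22/5)/(88/5293) = 264.6500
perturbation bound = 264.6500·1/63 = 4.2008
solve Ax = b  →  x = [33.0282 115.6745]
‖b‖₂ = 3.6056 and ‖x‖₂ = 120.2974
Δx = A⁻¹·δb where δb = 1/63·3.6056·d; ‖Δx‖ = 3.4423
dividing the unrounded norms, ‖Δx‖/‖x‖ = 0.0286
so the bound overstates the realised error by a factor of ≈ 146.8038 (computed from the unrounded values)


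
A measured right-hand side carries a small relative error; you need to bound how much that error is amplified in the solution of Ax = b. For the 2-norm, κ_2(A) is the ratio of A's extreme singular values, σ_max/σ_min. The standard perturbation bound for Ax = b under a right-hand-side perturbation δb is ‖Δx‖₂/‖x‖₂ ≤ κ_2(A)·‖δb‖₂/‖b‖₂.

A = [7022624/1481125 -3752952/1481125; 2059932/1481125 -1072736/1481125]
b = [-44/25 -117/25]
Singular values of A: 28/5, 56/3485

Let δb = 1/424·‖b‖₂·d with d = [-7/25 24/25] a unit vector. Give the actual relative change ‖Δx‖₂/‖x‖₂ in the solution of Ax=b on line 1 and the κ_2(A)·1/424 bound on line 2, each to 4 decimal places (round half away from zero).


σ_max = 28/5, σ_min = 56/3485
κ = σ_max/σ_min = (28/5)/(56/3485) = 348.5000
bound on ‖Δx‖/‖x‖: κ·ε = 348.5000·1/424 = 0.8219
solve Ax = b  →  x = [-117.6155 -219.3908]
2-norm of b is 5.0000; of x, 248.9291
Δx = A⁻¹·δb where δb = 1/424·5.0000·d; ‖Δx‖ = 0.7339
realised ‖Δx‖/‖x‖ = 0.0029
so the bound overstates the realised error by a factor of ≈ 278.8006 (computed from the unrounded values)

0.0029
0.8219


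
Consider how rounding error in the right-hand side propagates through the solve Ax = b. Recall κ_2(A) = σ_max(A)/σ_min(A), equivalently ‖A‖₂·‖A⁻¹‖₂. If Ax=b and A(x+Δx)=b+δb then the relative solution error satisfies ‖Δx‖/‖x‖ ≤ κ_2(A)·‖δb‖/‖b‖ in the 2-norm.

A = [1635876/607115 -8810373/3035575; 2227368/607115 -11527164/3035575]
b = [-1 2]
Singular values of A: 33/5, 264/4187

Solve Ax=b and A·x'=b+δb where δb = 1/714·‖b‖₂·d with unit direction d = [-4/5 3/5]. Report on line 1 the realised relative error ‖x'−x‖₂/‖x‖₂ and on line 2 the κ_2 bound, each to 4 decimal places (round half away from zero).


0.0016
0.1466

from the listed singular values, σ₁ = 33/5, σ_n = 264/4187
condition number: (33/5) ÷ (264/4187) = 104.6750
bound on ‖Δx‖/‖x‖: κ·ε = 104.6750·1/714 = 0.1466
solve Ax = b  →  x = [23.0739 21.7659]
2-norm of b is 2.2361; of x, 31.7201
Δx = A⁻¹·δb where δb = 1/714·2.2361·d; ‖Δx‖ = 0.0497
relative error = 0.0016
so the bound overstates the realised error by a factor of ≈ 93.6252 (computed from the unrounded values)


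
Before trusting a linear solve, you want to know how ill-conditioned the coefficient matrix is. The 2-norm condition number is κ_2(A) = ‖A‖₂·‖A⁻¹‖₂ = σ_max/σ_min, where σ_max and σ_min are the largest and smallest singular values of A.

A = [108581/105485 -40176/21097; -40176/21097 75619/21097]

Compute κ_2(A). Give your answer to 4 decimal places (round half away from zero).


form AᵀA = [180424249/38502025 -67656384/7700405; -67656384/7700405 25371433/1540081] with trace 2819066/133225 and determinant 529/133225
λ_max, λ_min = (2819066/133225 ± √7946851208256/17748900625)/2 = 529/25, 1/5329
σ_max=√(529/25)=(23/5), σ_min=√(1/5329)=(1/73) → κ = 335.8000

335.8000


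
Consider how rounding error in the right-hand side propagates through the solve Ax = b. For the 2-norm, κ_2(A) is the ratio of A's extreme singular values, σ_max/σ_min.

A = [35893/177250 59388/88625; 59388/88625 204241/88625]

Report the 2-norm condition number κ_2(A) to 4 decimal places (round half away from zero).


AᵀA = [24633673/50268100 21112434/12567025; 21112434/12567025 72386113/12567025]; tr = 12567125/2010724, det = 625/2010724
char-poly roots: 25/4 and 25/502681
so κ_2 = √((25/4) / (25/502681)) = 354.5000

354.5000


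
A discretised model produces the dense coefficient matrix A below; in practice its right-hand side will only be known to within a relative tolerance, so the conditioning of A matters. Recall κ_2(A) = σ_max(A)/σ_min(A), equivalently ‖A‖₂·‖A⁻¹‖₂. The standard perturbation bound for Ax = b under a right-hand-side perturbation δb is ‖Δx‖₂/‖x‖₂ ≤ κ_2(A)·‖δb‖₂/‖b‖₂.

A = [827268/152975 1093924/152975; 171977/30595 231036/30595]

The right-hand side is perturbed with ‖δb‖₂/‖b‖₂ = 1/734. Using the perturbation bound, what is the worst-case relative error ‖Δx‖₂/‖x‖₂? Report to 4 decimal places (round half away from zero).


0.3593

M = AᵀA = [1692954289/27825625 2257182252/27825625; 2257182252/27825625 3009643936/27825625]. tr(M)=188103929/1113025, det(M)=456976/1113025
char-poly roots: 169 and 2704/1113025
σ_max=√169=13, σ_min=√(2704/1113025)=(52/1055) → κ = 263.7500
perturbation bound = 263.7500·1/734 = 0.3593


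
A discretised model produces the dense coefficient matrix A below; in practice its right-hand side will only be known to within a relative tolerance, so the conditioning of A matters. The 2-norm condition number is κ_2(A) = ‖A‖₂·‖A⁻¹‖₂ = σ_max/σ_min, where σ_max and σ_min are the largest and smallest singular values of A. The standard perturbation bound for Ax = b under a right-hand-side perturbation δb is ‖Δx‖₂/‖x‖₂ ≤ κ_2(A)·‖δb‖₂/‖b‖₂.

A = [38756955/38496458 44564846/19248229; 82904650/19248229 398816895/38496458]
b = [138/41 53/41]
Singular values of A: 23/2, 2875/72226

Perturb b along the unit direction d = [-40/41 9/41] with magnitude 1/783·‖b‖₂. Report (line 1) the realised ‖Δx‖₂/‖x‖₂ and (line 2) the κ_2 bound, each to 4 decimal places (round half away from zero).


0.0015
0.3690

σ_max = 23/2, σ_min = 2875/72226
κ = σ_max/σ_min = (23/2)/(2875/72226) = 288.9040
κ_2(A)·‖δb‖/‖b‖ = 0.3690
solve Ax = b  →  x = [69.6357 -28.8265]
2-norm of b is 3.6056; of x, 75.3665
δb = ε·‖b‖·d = [-0.0045 0.0010]; solving A·Δx = δb gives ‖Δx‖ = 0.1157
dividing the unrounded norms, ‖Δx‖/‖x‖ = 0.0015
tightness: 0.0015 against a bound of 0.3690 (unrounded ratio ≈ 0.0042)


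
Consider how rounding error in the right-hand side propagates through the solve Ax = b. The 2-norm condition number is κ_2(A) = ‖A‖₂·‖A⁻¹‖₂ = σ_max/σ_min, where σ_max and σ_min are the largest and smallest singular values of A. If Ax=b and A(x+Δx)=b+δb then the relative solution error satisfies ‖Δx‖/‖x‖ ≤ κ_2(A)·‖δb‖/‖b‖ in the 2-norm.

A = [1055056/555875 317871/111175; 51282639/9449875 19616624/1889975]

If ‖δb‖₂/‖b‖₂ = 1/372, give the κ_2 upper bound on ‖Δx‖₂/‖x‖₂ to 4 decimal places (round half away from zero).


form AᵀA = [4722571899121/142880220025 1764663471936/28576044005; 1764663471936/28576044005 662420907601/5715208801] with trace 73643925914/494395225 and determinant 346146025/19775809
λ_max, λ_min = (73643925914/494395225 ± √5406314529835447672896/244426638502800625)/2 = 3721/25, 2325625/19775809
σ_max=√(3721/25)=(61/5), σ_min=√(2325625/19775809)=(1525/4447) → κ = 35.5760
bound on ‖Δx‖/‖x‖: κ·ε = 35.5760·1/372 = 0.0956

0.0956


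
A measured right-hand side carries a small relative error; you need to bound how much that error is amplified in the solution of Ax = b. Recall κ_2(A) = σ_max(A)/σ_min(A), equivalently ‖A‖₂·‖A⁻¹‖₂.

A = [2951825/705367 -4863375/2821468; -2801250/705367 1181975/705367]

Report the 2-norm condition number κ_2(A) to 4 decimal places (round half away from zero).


233.8750

AᵀA = [19691168125/591608329 -32817909375/2366433316; -32817909375/2366433316 54703275625/9465733264]; tr = 2187940625/56010256, det = 390625/14002564
eigenvalues of AᵀA: λ = (tr ± √(tr²−4·det))/2 = 625/16, 2500/3500641
so κ_2 = √((625/16) / (2500/3500641)) = 233.8750


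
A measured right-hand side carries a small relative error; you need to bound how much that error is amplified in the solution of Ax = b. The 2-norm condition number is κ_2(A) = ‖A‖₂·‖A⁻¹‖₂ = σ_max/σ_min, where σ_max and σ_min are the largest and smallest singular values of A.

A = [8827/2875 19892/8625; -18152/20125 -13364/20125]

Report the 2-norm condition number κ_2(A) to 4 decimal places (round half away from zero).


form AᵀA = [6635801/648025 14930396/1944075; 14930396/1944075 33594016/5832225] with trace 3732649/233289 and determinant 400/233289
char-poly roots: 16 and 25/233289
σ_max=√16=4, σ_min=√(25/233289)=(5/483) → κ = 386.4000

386.4000


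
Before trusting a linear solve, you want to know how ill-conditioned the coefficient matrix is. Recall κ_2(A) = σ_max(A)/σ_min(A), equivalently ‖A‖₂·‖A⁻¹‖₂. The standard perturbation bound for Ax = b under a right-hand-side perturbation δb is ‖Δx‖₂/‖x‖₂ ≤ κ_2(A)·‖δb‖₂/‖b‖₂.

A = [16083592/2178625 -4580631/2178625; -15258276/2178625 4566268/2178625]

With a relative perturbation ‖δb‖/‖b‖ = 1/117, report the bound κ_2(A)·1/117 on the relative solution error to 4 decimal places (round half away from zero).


1.2842

form AᵀA = [116883928208/1128753125 -34089507144/1128753125; -34089507144/1128753125 9948390917/1128753125] with trace 1014658553/9030025 and determinant 126247696/225750625
char-poly roots: 2809/25 and 44944/9030025
so κ_2 = √((2809/25) / (44944/9030025)) = 150.2500
bound on ‖Δx‖/‖x‖: κ·ε = 150.2500·1/117 = 1.2842


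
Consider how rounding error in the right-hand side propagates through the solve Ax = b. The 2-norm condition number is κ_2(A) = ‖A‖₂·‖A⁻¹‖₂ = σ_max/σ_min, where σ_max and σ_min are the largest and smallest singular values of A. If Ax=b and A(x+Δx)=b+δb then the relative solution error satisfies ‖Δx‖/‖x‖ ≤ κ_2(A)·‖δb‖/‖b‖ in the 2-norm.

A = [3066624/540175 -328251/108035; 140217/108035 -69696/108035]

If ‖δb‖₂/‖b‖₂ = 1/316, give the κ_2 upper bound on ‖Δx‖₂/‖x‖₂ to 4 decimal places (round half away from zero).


0.4905

AᵀA = [5886795321/173580625 -627891264/34716125; -627891264/34716125 66987657/6943225]; tr = 26164314/600625, det = 1185921/15015625
char-poly roots: 1089/25 and 1089/600625
so κ_2 = √((1089/25) / (1089/600625)) = 155.0000
κ_2(A)·‖δb‖/‖b‖ = 0.4905


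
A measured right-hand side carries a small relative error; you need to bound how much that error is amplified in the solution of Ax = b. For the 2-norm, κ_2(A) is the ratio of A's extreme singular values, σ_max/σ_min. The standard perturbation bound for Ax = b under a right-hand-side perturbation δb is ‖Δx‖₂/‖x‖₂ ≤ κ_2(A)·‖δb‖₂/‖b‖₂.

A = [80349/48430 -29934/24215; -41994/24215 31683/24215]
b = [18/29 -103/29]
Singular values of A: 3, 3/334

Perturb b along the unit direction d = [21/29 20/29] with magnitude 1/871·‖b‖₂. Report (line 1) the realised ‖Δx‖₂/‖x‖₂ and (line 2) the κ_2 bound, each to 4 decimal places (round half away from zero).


from the listed singular values, σ₁ = 3, σ_n = 3/334
κ = σ_max/σ_min = 3/(3/334) = 334.0000
bound on ‖Δx‖/‖x‖: κ·ε = 334.0000·1/871 = 0.3835
solve Ax = b  →  x = [-132.8000 -178.7333]
2-norm of b is 3.6056; of x, 222.6689
with δb = [0.0030 0.0029], A·Δx = δb → ‖Δx‖ = 0.4609
relative error = 0.0021
realised/bound (from unrounded values) ≈ 0.0054

0.0021
0.3835


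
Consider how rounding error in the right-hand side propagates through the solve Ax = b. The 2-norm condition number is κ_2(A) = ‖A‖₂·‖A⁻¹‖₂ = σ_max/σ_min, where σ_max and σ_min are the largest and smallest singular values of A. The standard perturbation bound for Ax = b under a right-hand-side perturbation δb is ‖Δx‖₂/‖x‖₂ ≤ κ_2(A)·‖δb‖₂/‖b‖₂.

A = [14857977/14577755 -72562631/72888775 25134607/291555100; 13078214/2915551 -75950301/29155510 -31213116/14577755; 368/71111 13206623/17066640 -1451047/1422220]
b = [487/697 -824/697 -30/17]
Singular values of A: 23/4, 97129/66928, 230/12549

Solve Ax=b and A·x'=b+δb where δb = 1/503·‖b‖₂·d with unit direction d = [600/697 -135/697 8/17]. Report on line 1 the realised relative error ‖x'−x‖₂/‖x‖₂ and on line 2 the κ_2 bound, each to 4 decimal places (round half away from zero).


largest singular value 23/4, smallest 230/12549
κ_2(A) = (23/4) / (230/12549) = 313.7250
perturbation bound = 313.7250·1/503 = 0.6237
solve Ax = b  →  x = [-0.1391 -0.7434 1.1651]
2-norm of b is 2.2361; of x, 1.3891
Δx = A⁻¹·δb where δb = 1/503·2.2361·d; ‖Δx‖ = 0.2425
relative error = 0.1746
so the bound overstates the realised error by a factor of ≈ 3.5719 (computed from the unrounded values)

0.1746
0.6237


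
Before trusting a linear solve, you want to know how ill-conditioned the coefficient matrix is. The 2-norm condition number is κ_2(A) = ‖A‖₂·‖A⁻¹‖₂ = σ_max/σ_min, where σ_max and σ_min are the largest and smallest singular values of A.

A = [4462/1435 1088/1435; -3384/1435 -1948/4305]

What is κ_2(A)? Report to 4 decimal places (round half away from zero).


42.0000

form AᵀA = [30596/2009 6880/2009; 6880/2009 14096/18081] with trace 7060/441 and determinant 64/441
solving λ² − 7060/441·λ + 64/441 = 0 gives λ = 16, 4/441
κ_2(A) = √(λ_max/λ_min) = √(16 / (4/441)) = 42.0000


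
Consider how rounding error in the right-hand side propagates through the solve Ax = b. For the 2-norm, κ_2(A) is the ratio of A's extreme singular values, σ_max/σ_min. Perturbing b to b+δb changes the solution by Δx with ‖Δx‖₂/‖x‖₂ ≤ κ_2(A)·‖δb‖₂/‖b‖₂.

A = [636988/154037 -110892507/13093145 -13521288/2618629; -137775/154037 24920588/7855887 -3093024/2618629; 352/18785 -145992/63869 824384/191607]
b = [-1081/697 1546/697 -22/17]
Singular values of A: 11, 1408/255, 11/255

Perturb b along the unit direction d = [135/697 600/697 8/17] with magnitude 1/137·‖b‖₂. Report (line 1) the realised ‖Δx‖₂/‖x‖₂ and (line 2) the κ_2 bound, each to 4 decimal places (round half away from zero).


from the listed singular values, σ₁ = 11, σ_n = 11/255
κ_2(A) = 11 / (11/255) = 255.0000
perturbation bound = 255.0000·1/137 = 1.8613
solve Ax = b  →  x = [21.3287 8.1857 3.9552]
‖b‖₂ = 3.0000 and ‖x‖₂ = 23.1854
Δx = A⁻¹·δb where δb = 1/137·3.0000·d; ‖Δx‖ = 0.5076
dividing the unrounded norms, ‖Δx‖/‖x‖ = 0.0219
tightness: 0.0219 against a bound of 1.8613 (unrounded ratio ≈ 0.0118)

0.0219
1.8613


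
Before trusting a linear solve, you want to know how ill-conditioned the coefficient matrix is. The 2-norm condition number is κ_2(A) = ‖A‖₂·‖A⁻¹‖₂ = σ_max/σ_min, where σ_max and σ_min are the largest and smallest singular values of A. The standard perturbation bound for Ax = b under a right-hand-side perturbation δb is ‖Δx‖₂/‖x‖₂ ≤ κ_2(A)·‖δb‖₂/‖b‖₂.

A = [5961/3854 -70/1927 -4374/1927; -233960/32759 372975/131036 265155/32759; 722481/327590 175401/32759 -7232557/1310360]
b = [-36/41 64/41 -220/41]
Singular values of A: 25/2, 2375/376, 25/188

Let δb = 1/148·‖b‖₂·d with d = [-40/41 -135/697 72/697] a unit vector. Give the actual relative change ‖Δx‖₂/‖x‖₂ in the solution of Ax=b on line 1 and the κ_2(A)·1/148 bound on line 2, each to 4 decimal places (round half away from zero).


from the listed singular values, σ₁ = 25/2, σ_n = 25/188
κ = σ_max/σ_min = (25/2)/(25/188) = 94.0000
κ_2(A)·‖δb‖/‖b‖ = 0.6351
solve Ax = b  →  x = [-0.0501 -0.6079 0.3624]
‖b‖ = 5.6569, ‖x‖ = 0.7095
δb = ε·‖b‖·d = [-0.0373 -0.0074 0.0039]; solving A·Δx = δb gives ‖Δx‖ = 0.2874
relative error = 0.4051
so the bound overstates the realised error by a factor of ≈ 1.5678 (computed from the unrounded values)

0.4051
0.6351


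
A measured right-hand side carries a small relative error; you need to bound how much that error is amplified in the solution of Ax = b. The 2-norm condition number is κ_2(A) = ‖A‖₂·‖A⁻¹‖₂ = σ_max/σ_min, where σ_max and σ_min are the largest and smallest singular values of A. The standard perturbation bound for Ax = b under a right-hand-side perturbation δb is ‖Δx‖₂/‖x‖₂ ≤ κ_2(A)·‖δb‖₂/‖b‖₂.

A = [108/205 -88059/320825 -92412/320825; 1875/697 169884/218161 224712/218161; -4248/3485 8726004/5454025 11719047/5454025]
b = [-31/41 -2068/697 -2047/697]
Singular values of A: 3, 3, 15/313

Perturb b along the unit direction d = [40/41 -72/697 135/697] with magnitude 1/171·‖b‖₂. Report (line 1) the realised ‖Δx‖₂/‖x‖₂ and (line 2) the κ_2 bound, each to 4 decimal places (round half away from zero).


from the listed singular values, σ₁ = 3, σ_n = 15/313
condition number: 3 ÷ (15/313) = 62.6000
κ_2(A)·‖δb‖/‖b‖ = 0.3661
solve Ax = b  →  x = [-0.5333 15.9333 -13.5333]
‖b‖₂ = 4.2426 and ‖x‖₂ = 20.9119
re-solving with b+δb shifts x by Δx of norm 0.5177
realised ‖Δx‖/‖x‖ = 0.0248
tightness: 0.0248 against a bound of 0.3661 (unrounded ratio ≈ 0.0676)

0.0248
0.3661


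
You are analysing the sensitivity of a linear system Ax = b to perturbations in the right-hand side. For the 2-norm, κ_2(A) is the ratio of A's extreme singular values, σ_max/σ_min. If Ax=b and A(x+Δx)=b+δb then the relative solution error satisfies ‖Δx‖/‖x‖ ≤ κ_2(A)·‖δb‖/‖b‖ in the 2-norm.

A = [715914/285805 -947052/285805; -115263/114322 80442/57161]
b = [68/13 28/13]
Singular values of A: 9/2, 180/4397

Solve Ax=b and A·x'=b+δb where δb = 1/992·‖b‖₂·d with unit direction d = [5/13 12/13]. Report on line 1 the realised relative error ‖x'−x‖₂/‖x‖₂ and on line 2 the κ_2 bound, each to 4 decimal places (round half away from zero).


largest singular value 9/2, smallest 180/4397
κ = σ_max/σ_min = (9/2)/(180/4397) = 109.9250
perturbation bound = 109.9250·1/992 = 0.1108
solve Ax = b  →  x = [78.7022 57.9156]
‖b‖₂ = 5.6569 and ‖x‖₂ = 97.7152
Δx = A⁻¹·δb where δb = 1/992·5.6569·d; ‖Δx‖ = 0.1393
realised ‖Δx‖/‖x‖ = 0.0014
tightness: 0.0014 against a bound of 0.1108 (unrounded ratio ≈ 0.0129)

0.0014
0.1108


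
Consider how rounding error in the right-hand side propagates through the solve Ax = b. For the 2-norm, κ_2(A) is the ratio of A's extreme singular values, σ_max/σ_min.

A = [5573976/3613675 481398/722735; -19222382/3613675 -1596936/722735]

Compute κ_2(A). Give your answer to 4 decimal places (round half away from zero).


266.8560

form AᵀA = [640910685124/20893835209 267041717760/20893835209; 267041717760/20893835209 111277944900/20893835209] with trace 4450820296/123632161 and determinant 2250000/123632161
solving λ² − 4450820296/123632161·λ + 2250000/123632161 = 0 gives λ = 36, 62500/123632161
σ_max=√36=6, σ_min=√(62500/123632161)=(250/11119) → κ = 266.8560


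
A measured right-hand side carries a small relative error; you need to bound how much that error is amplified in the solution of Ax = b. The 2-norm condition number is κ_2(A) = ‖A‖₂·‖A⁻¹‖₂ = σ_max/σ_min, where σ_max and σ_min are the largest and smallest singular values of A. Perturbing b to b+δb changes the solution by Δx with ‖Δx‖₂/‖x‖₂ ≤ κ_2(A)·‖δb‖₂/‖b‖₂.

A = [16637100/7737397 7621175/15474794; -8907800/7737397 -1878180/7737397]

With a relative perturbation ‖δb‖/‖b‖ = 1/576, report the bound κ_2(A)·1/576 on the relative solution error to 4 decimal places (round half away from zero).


0.2409

AᵀA = [1232325250000/207153329881 277258052250/207153329881; 277258052250/207153329881 249801207025/828613319524]; tr = 3080965025/492928804, det = 250000/123232201
eigenvalues of AᵀA: λ = (tr ± √(tr²−4·det))/2 = 25/4, 40000/123232201
κ_2(A) = √(λ_max/λ_min) = √((25/4) / (40000/123232201)) = 138.7625
κ_2(A)·‖δb‖/‖b‖ = 0.2409


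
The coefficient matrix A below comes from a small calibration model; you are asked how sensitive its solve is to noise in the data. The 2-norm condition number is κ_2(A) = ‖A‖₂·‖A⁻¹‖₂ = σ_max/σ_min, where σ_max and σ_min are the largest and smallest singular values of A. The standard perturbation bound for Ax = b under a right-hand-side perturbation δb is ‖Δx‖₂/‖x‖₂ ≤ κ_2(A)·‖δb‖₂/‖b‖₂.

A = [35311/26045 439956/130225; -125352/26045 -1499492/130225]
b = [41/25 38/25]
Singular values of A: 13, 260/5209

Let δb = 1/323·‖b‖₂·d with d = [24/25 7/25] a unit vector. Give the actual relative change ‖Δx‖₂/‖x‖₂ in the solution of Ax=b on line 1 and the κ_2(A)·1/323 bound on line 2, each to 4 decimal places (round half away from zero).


0.0035
0.8063

σ_max = 13, σ_min = 260/5209
κ_2(A) = 13 / (260/5209) = 260.4500
perturbation bound = 260.4500·1/323 = 0.8063
solve Ax = b  →  x = [-37.0166 15.3402]
2-norm of b is 2.2361; of x, 40.0693
with δb = [0.0066 0.0019], A·Δx = δb → ‖Δx‖ = 0.1387
dividing the unrounded norms, ‖Δx‖/‖x‖ = 0.0035
realised/bound (from unrounded values) ≈ 0.0043


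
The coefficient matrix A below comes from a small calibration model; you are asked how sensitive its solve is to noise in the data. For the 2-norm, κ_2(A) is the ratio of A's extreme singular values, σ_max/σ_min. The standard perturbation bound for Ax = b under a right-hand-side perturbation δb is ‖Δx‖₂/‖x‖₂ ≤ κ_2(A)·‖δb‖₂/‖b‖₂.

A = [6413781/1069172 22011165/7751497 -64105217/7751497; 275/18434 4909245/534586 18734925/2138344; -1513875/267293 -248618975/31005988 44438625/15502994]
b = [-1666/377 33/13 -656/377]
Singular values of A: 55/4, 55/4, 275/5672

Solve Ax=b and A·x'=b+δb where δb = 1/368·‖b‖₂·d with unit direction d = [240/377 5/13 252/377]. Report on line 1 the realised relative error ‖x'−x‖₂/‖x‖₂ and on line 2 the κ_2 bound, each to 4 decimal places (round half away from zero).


0.0049
0.7707

from the listed singular values, σ₁ = 55/4, σ_n = 275/5672
condition number: (55/4) ÷ (275/5672) = 283.6000
κ_2(A)·‖δb‖/‖b‖ = 0.7707
solve Ax = b  →  x = [-49.5884 25.7344 -26.5993]
‖b‖₂ = 5.3852 and ‖x‖₂ = 61.8772
re-solving with b+δb shifts x by Δx of norm 0.3018
dividing the unrounded norms, ‖Δx‖/‖x‖ = 0.0049
so the bound overstates the realised error by a factor of ≈ 157.9918 (computed from the unrounded values)


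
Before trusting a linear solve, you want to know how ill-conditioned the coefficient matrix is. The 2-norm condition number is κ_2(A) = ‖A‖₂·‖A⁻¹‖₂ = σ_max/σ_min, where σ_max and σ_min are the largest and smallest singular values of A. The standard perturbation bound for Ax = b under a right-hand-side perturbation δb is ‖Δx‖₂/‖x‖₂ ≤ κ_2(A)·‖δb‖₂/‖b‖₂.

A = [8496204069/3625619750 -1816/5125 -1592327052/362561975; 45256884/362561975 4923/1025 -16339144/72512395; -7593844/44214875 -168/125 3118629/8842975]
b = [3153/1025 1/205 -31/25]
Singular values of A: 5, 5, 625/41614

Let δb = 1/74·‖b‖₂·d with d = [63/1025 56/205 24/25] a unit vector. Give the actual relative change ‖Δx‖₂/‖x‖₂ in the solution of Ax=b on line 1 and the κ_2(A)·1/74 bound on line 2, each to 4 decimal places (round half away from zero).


0.0448
4.4988

from the listed singular values, σ₁ = 5, σ_n = 625/41614
κ = σ_max/σ_min = 5/(625/41614) = 332.9120
κ_2(A)·‖δb‖/‖b‖ = 4.4988
solve Ax = b  →  x = [-58.4518 0.0240 -31.8905]
‖b‖ = 3.3166, ‖x‖ = 66.5854
Δx = A⁻¹·δb where δb = 1/74·3.3166·d; ‖Δx‖ = 2.9842
realised ‖Δx‖/‖x‖ = 0.0448
so the bound overstates the realised error by a factor of ≈ 100.3813 (computed from the unrounded values)


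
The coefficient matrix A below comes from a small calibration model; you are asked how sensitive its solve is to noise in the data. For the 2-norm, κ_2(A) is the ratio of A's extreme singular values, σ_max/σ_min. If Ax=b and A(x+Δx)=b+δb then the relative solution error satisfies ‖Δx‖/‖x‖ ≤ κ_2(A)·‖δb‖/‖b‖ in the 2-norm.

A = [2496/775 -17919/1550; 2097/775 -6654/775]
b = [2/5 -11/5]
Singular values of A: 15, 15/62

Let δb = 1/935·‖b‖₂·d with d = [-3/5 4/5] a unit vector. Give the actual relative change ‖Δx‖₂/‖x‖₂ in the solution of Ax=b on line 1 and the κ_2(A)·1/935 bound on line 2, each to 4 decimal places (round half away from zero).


0.0012
0.0663

largest singular value 15, smallest 15/62
κ = σ_max/σ_min = 15/(15/62) = 62.0000
worst-case relative error ≤ 62.0000 × 1/935 = 0.0663
solve Ax = b  →  x = [-7.9547 -2.2507]
‖b‖ = 2.2361, ‖x‖ = 8.2669
Δx = A⁻¹·δb where δb = 1/935·2.2361·d; ‖Δx‖ = 0.0099
realised ‖Δx‖/‖x‖ = 0.0012
tightness: 0.0012 against a bound of 0.0663 (unrounded ratio ≈ 0.0180)


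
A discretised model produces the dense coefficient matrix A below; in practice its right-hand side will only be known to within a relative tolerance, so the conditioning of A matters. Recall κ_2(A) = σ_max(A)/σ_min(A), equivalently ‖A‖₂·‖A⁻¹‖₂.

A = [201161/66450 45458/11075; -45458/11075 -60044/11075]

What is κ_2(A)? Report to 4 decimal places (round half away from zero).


M = AᵀA = [4594288777/176624100 510425153/14718675; 510425153/14718675 226868468/4906225]. tr(M)=510462145/7064964, det(M)=334084/1766241
λ_max, λ_min = (510462145/7064964 ± √260533836815073409/49913716321296)/2 = 289/4, 4624/1766241
σ_max=√(289/4)=(17/2), σ_min=√(4624/1766241)=(68/1329) → κ = 166.1250

166.1250


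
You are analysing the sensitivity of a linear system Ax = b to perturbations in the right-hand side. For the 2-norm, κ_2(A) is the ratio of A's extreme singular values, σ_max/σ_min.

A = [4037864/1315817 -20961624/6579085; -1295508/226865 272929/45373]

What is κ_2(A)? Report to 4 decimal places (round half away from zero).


333.6250

form AᵀA = [6294440846416/149772870025 -1321807609332/29954574005; -1321807609332/29954574005 6939608846209/149772870025] with trace 629443505/7123561 and determinant 312299584/4452225625
eigenvalues of AᵀA: λ = (tr ± √(tr²−4·det))/2 = 2209/25, 141376/178089025
κ = σ_max/σ_min = (47/5)/(376/13345) = 333.6250


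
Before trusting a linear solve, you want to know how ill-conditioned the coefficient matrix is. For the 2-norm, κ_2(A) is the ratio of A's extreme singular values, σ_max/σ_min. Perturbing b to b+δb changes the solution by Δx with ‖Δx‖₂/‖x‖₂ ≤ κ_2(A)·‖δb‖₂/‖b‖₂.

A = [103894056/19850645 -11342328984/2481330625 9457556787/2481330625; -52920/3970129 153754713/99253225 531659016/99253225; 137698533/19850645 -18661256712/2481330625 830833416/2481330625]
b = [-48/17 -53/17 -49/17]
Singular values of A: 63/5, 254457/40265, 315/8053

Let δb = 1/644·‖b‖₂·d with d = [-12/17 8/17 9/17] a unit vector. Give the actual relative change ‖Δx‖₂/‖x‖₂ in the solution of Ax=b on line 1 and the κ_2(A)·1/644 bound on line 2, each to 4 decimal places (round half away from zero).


largest singular value 63/5, smallest 315/8053
κ = σ_max/σ_min = (63/5)/(315/8053) = 322.1200
perturbation bound = 322.1200·1/644 = 0.5002
solve Ax = b  →  x = [18.2937 17.0136 -5.4568]
‖b‖₂ = 5.0990 and ‖x‖₂ = 25.5715
δb = ε·‖b‖·d = [-0.0056 0.0037 0.0042]; solving A·Δx = δb gives ‖Δx‖ = 0.2024
realised ‖Δx‖/‖x‖ = 0.0079
so the bound overstates the realised error by a factor of ≈ 63.1887 (computed from the unrounded values)

0.0079
0.5002


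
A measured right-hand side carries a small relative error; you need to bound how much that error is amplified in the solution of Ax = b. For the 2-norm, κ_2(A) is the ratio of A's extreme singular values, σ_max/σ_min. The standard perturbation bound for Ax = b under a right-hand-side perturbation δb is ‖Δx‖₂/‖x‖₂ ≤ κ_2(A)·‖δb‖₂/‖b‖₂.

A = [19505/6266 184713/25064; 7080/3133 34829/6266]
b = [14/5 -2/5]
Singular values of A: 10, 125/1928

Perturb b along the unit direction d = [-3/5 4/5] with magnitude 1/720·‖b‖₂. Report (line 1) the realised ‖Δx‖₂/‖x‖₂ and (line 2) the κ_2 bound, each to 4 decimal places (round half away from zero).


from the listed singular values, σ₁ = 10, σ_n = 125/1928
κ = σ_max/σ_min = 10/(125/1928) = 154.2400
bound on ‖Δx‖/‖x‖: κ·ε = 154.2400·1/720 = 0.2142
solve Ax = b  →  x = [28.5520 -11.6800]
2-norm of b is 2.8284; of x, 30.8486
δb = ε·‖b‖·d = [-0.0024 0.0031]; solving A·Δx = δb gives ‖Δx‖ = 0.0606
dividing the unrounded norms, ‖Δx‖/‖x‖ = 0.0020
so the bound overstates the realised error by a factor of ≈ 109.0664 (computed from the unrounded values)

0.0020
0.2142


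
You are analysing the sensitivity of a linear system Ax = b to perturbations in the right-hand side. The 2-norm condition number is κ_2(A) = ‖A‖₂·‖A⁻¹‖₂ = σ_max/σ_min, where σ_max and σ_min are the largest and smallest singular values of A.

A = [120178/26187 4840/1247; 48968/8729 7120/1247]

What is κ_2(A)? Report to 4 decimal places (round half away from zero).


AᵀA = [36023536900/685758969 1627618000/32655189; 1627618000/32655189 74120000/1555009]; tr = 81700900/815409, det = 16000000/815409
char-poly roots: 100 and 160000/815409
σ_max=√100=10, σ_min=√(160000/815409)=(400/903) → κ = 22.5750

22.5750


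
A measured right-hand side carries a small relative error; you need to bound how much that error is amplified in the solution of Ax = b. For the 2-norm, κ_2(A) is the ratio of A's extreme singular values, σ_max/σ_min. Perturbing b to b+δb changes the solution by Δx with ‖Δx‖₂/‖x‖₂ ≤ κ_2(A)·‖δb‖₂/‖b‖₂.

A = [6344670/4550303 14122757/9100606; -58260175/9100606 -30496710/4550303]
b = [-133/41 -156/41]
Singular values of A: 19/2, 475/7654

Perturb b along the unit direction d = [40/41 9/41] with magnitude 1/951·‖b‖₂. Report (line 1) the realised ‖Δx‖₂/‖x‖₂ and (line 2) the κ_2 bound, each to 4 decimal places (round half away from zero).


from the listed singular values, σ₁ = 19/2, σ_n = 475/7654
κ_2(A) = (19/2) / (475/7654) = 153.0800
bound on ‖Δx‖/‖x‖: κ·ε = 153.0800·1/951 = 0.1610
solve Ax = b  →  x = [46.8919 -44.2229]
‖b‖₂ = 5.0000 and ‖x‖₂ = 64.4555
re-solving with b+δb shifts x by Δx of norm 0.0847
relative error = 0.0013
tightness: 0.0013 against a bound of 0.1610 (unrounded ratio ≈ 0.0082)

0.0013
0.1610


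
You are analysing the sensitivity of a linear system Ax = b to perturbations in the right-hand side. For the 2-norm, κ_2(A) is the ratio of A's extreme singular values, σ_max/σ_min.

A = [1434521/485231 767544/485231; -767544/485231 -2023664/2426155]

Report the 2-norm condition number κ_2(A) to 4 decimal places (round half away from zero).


form AᵀA = [9159080593/814702849 24424017624/4073514245; 24424017624/4073514245 65132563264/20367571225] with trace 1017680201/70476025 and determinant 92416/70476025
char-poly roots: 361/25 and 256/2819041
κ = σ_max/σ_min = (19/5)/(16/1679) = 398.7625

398.7625


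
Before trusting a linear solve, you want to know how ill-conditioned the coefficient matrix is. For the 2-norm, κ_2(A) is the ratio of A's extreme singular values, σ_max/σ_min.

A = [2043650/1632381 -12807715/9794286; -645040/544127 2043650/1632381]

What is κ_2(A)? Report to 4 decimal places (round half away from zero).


363.9375

M = AᵀA = [9418780900/3168451521 -29668688875/9505354563; -29668688875/9505354563 373830862225/114064254756]. tr(M)=847689625/135629316, det(M)=10000/33907329
λ_max, λ_min = (847689625/135629316 ± √718555999642080625/18395311358627856)/2 = 25/4, 1600/33907329
κ = σ_max/σ_min = (5/2)/(40/5823) = 363.9375


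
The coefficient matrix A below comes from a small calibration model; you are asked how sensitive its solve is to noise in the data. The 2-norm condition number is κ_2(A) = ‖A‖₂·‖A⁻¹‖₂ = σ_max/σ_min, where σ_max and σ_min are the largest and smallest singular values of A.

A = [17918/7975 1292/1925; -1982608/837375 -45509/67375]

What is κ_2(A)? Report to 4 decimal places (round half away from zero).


161.7000

form AᵀA = [8882714404/833765625 6044929768/1945453125; 6044929768/1945453125 4115917481/4539390625] with trace 755674021/65367225 and determinant 334084/65367225
eigenvalues of AᵀA: λ = (tr ± √(tr²−4·det))/2 = 289/25, 1156/2614689
κ_2(A) = √(λ_max/λ_min) = √((289/25) / (1156/2614689)) = 161.7000


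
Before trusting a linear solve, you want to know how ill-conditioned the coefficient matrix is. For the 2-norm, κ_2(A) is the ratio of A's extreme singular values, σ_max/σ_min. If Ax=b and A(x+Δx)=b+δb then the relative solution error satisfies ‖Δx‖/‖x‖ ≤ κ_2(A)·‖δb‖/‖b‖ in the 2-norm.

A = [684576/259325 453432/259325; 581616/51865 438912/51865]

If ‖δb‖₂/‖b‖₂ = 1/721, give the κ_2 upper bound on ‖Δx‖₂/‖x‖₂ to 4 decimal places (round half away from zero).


0.1053

AᵀA = [5309680896/40005625 3981180672/40005625; 3981180672/40005625 2987325504/40005625]; tr = 331880256/1600225, det = 11943936/1600225
λ_max, λ_min = (331880256/1600225 ± √110068052382683136/2560720050625)/2 = 5184/25, 2304/64009
κ = σ_max/σ_min = (72/5)/(48/253) = 75.9000
bound on ‖Δx‖/‖x‖: κ·ε = 75.9000·1/721 = 0.1053


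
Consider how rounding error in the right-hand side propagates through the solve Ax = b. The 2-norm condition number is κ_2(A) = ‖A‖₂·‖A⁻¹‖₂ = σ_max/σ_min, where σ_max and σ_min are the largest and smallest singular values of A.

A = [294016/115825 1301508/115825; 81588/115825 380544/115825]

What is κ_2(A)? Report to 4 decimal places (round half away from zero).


M = AᵀA = [148963216/21464689 661939200/21464689; 661939200/21464689 2941978896/21464689]. tr(M)=1838752/12769, det(M)=2304/12769
solving λ² − 1838752/12769·λ + 2304/12769 = 0 gives λ = 144, 16/12769
κ_2(A) = √(λ_max/λ_min) = √(144 / (16/12769)) = 339.0000

339.0000


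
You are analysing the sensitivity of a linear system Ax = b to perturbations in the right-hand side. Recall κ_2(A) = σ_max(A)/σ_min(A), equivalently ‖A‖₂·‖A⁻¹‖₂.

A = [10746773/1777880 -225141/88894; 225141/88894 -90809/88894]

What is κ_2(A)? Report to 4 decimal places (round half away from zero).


form AᵀA = [803364011041/18703297600 -16736306517/935164880; -16736306517/935164880 174363149/23379122] with trace 5579020889/110670400 and determinant 25411681/442681600
λ_max, λ_min = (5579020889/110670400 ± √31122661758997407921/12247937436160000)/2 = 5041/100, 5041/4426816
so κ_2 = √((5041/100) / (5041/4426816)) = 210.4000

210.4000


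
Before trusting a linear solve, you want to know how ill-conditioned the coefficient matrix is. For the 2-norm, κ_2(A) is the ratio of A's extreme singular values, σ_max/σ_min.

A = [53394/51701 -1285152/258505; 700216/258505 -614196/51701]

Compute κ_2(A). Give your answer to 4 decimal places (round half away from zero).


145.5000

AᵀA = [3322931524/395413225 -2950824096/79082645; -2950824096/79082645 65577123216/395413225]; tr = 8197508/47045, det = 8433216/5880625
eigenvalues of AᵀA: λ = (tr ± √(tr²−4·det))/2 = 4356/25, 1936/235225
σ_max=√(4356/25)=(66/5), σ_min=√(1936/235225)=(44/485) → κ = 145.5000


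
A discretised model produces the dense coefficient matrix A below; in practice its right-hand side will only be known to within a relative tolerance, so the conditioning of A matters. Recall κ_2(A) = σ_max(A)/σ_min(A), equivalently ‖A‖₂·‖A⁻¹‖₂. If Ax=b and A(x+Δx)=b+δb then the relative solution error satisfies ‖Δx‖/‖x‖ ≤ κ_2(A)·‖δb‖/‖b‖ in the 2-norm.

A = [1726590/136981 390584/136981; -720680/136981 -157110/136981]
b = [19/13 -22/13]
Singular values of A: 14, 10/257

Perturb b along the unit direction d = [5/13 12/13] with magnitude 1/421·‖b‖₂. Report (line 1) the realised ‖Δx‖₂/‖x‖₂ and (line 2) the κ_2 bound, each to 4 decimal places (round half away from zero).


0.0053
0.8546

largest singular value 14, smallest 10/257
κ = σ_max/σ_min = 14/(10/257) = 359.8000
perturbation bound = 359.8000·1/421 = 0.8546
solve Ax = b  →  x = [5.7808 -25.0418]
‖b‖₂ = 2.2361 and ‖x‖₂ = 25.7004
with δb = [0.0020 0.0049], A·Δx = δb → ‖Δx‖ = 0.1365
dividing the unrounded norms, ‖Δx‖/‖x‖ = 0.0053
realised/bound (from unrounded values) ≈ 0.0062
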